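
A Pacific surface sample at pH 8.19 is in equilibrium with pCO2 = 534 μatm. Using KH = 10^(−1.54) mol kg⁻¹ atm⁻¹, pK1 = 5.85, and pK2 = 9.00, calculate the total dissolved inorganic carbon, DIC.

DIC = 3.91 mmol/kg

[CO2*] = KH · pCO2 = 10^(−1.54) × 534×10^-6 = 1.540×10^-5 mol/kg
α₀ = 1/(1 + K1/[H⁺] + K1K2/[H⁺]²) = 1/(1 + 10^+2.34 + 10^+1.53) = 0.003942
DIC = [CO2*]/α₀ = 1.540×10^-5 / 0.003942 = 3.91 mmol/kg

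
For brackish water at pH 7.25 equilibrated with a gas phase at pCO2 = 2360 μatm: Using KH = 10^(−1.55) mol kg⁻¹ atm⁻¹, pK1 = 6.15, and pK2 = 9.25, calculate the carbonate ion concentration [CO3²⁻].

[CO2*] = KH · pCO2 = 10^(−1.55) × 2360×10^-6 = 6.651×10^-5 mol/kg
α₀ = 1/(1 + K1/[H⁺] + K1K2/[H⁺]²) = 1/(1 + 10^+1.10 + 10^-0.90) = 0.07291
DIC = [CO2*]/α₀ = 6.651×10^-5 / 0.07291 = 0.9122 mmol/kg
[CO3²⁻] = α₂·DIC; α₂ = 0.009179, so [CO3²⁻] = 0.009179 × 0.9122 = 0.00837 mmol/kg = 8.37 μmol/kg

[CO3²⁻] = 8.37 μmol/kg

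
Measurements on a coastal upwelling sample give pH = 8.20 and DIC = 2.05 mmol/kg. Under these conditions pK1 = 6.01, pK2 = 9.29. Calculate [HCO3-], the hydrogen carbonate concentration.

[HCO3⁻] = 1.88 mmol/kg

α₁ = 1 / (1 + [H⁺]/K1 + K2/[H⁺]) = 1 / (1 + 10^-2.19 + 10^-1.09)
   = 1 / (1 + 0.0064565 + 0.081283) = 1/1.0877 = 0.9193
[HCO3⁻] = α₁ × DIC = 0.9193 × 2.05 = 1.88 mmol/kg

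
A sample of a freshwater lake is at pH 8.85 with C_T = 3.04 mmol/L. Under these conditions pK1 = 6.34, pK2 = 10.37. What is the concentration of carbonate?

α₂ = 1 / (1 + [H⁺]/K2 + [H⁺]²/(K1K2)) = 1 / (1 + 10^+1.52 + 10^-0.99)
   = 1 / (1 + 33.113 + 0.10233) = 1/34.215 = 0.02923
[CO3²⁻] = α₂ × DIC = 0.02923 × 3.04 = 0.0888 mmol/L

[CO3²⁻] = 0.0888 mmol/L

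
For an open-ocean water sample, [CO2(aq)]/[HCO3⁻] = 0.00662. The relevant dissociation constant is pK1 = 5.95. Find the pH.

From K1 = [H⁺][HCO3⁻]/[CO2(aq)]:  pH = pK1 − log₁₀([CO2(aq)]/[HCO3⁻])
log₁₀(0.00662) = -2.179
pH = 5.95 − (-2.179) = 8.13

pH = 8.13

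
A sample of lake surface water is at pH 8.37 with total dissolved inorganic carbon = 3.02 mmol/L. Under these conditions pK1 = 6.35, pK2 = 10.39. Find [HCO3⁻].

α₁ = 1 / (1 + [H⁺]/K1 + K2/[H⁺]) = 1 / (1 + 10^-2.02 + 10^-2.02)
   = 1 / (1 + 0.0095499 + 0.0095499) = 1/1.0191 = 0.9813
[HCO3⁻] = α₁ × DIC = 0.9813 × 3.02 = 2.96 mmol/L

[HCO3⁻] = 2.96 mmol/L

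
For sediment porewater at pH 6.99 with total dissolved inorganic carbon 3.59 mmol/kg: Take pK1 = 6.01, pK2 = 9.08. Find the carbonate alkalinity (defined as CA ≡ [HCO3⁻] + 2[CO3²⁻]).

CA = 3.28 mmol/kg

CA = [HCO3⁻] + 2[CO3²⁻] = (α₁ + 2α₂)·DIC
At pH 6.99: [H⁺]/K1 = 10^-0.98 = 0.10471, K2/[H⁺] = 10^-2.09 = 0.0081283
α₁ = 1/(1 + 0.10471 + 0.0081283) = 1/1.1128 = 0.8986; α₂ = α₁·K2/[H⁺] = 0.007304
α₁ + 2α₂ = 0.9132
CA = 0.9132 × 3.59 = 3.28 mmol/kg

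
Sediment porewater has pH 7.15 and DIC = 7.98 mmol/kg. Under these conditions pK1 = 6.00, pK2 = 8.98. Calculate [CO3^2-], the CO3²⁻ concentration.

α₂ = 1 / (1 + [H⁺]/K2 + [H⁺]²/(K1K2)) = 1 / (1 + 10^+1.83 + 10^+0.68)
   = 1 / (1 + 67.608 + 4.7863) = 1/73.395 = 0.01362
[CO3²⁻] = α₂ × DIC = 0.01362 × 7.98 = 0.109 mmol/kg

[CO3²⁻] = 0.109 mmol/kg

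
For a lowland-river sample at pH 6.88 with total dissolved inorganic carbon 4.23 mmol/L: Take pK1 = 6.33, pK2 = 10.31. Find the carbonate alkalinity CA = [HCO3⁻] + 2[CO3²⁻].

CA = 3.30 mmol/L

CA = [HCO3⁻] + 2[CO3²⁻] = (α₁ + 2α₂)·DIC
At pH 6.88: [H⁺]/K1 = 10^-0.55 = 0.28184, K2/[H⁺] = 10^-3.43 = 0.00037154
α₁ = 1/(1 + 0.28184 + 0.00037154) = 1/1.2822 = 0.7799; α₂ = α₁·K2/[H⁺] = 0.0002898
α₁ + 2α₂ = 0.7805
CA = 0.7805 × 4.23 = 3.30 mmol/L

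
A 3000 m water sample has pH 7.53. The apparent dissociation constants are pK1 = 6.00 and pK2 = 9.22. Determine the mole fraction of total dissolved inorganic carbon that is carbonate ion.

α₂ = 0.0194

α₂ = 1 / (1 + [H⁺]/K2 + [H⁺]²/(K1K2)) = 1 / (1 + 10^+1.69 + 10^+0.16)
   = 1 / (1 + 48.978 + 1.4454) = 1/51.423 = 0.01945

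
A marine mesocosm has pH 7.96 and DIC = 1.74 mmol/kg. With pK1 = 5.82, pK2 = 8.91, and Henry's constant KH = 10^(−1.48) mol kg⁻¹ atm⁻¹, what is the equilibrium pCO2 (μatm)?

pCO2 = 340 μatm

α₀ = 1 / (1 + K1/[H⁺] + K1K2/[H⁺]²) = 1 / (1 + 10^+2.14 + 10^+1.19)
   = 1 / (1 + 138.04 + 15.488) = 1/154.53 = 0.006471
[CO2*] = α₀ × DIC = 0.006471 × 1.74 = 0.01126 mmol/kg = 11.26 μmol/kg
pCO2 = [CO2*]/KH = 1.126×10^-5 / 3.311×10^-2 = 340 μatm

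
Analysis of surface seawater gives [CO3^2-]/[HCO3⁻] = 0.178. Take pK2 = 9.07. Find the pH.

From K2 = [H⁺][CO3^2-]/[HCO3⁻]:  pH = pK2 + log₁₀([CO3^2-]/[HCO3⁻])
log₁₀(0.178) = -0.750
pH = 9.07 + (-0.750) = 8.32

pH = 8.32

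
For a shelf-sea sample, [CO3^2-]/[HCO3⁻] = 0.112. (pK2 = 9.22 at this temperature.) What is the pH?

From K2 = [H⁺][CO3^2-]/[HCO3⁻]:  pH = pK2 + log₁₀([CO3^2-]/[HCO3⁻])
log₁₀(0.112) = -0.951
pH = 9.22 + (-0.951) = 8.27

pH = 8.27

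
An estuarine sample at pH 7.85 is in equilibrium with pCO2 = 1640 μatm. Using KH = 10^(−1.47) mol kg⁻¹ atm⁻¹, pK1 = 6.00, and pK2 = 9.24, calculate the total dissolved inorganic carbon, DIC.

DIC = 4.15 mmol/kg

[CO2*] = KH · pCO2 = 10^(−1.47) × 1640×10^-6 = 5.557×10^-5 mol/kg
α₀ = 1/(1 + K1/[H⁺] + K1K2/[H⁺]²) = 1/(1 + 10^+1.85 + 10^+0.46) = 0.01339
DIC = [CO2*]/α₀ = 5.557×10^-5 / 0.01339 = 4.15 mmol/kg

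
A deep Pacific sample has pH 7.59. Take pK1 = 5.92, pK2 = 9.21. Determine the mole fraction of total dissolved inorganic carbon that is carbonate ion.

α₂ = 1 / (1 + [H⁺]/K2 + [H⁺]²/(K1K2)) = 1 / (1 + 10^+1.62 + 10^-0.05)
   = 1 / (1 + 41.687 + 0.89125) = 1/43.578 = 0.02295

α₂ = 0.0229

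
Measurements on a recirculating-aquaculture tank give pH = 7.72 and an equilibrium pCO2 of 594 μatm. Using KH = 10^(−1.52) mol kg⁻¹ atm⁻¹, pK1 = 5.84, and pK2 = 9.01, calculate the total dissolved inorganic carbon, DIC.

[CO2*] = KH · pCO2 = 10^(−1.52) × 594×10^-6 = 1.794×10^-5 mol/kg
α₀ = 1/(1 + K1/[H⁺] + K1K2/[H⁺]²) = 1/(1 + 10^+1.88 + 10^+0.59) = 0.01238
DIC = [CO2*]/α₀ = 1.794×10^-5 / 0.01238 = 1.45 mmol/kg

DIC = 1.45 mmol/kg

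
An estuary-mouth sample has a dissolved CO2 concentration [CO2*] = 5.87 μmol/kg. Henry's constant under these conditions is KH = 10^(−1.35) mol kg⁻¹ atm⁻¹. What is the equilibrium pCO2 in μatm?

KH = 10^(−1.35) = 4.467×10^-2 mol kg⁻¹ atm⁻¹
pCO2 = [CO2*]/KH = 5.87×10^-6 / 4.467×10^-2 = 1.31×10^-4 atm = 131 μatm

pCO2 = 131 μatm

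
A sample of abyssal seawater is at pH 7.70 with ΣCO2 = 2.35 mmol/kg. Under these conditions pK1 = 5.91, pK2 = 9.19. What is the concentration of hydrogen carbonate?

α₁ = 1 / (1 + [H⁺]/K1 + K2/[H⁺]) = 1 / (1 + 10^-1.79 + 10^-1.49)
   = 1 / (1 + 0.016218 + 0.032359) = 1/1.0486 = 0.9537
[HCO3⁻] = α₁ × DIC = 0.9537 × 2.35 = 2.24 mmol/kg

[HCO3⁻] = 2.24 mmol/kg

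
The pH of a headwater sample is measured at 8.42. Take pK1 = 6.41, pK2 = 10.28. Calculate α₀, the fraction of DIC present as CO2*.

α₀ = 1 / (1 + K1/[H⁺] + K1K2/[H⁺]²) = 1 / (1 + 10^+2.01 + 10^+0.15)
   = 1 / (1 + 102.33 + 1.4125) = 1/104.74 = 0.009547

α₀ = 0.00955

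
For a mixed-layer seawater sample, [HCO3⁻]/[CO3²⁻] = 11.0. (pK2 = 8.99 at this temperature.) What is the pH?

pH = 7.95

From K2 = [H⁺][CO3²⁻]/[HCO3⁻]:  pH = pK2 − log₁₀([HCO3⁻]/[CO3²⁻])
log₁₀(11.0) = +1.041
pH = 8.99 − (+1.041) = 7.95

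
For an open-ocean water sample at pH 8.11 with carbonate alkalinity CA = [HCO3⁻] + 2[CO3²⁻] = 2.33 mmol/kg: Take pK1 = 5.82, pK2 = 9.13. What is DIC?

DIC = 2.15 mmol/kg

CA = [HCO3⁻] + 2[CO3²⁻] = (α₁ + 2α₂)·DIC
At pH 8.11: [H⁺]/K1 = 10^-2.29 = 0.0051286, K2/[H⁺] = 10^-1.02 = 0.095499
α₁ = 1/(1 + 0.0051286 + 0.095499) = 1/1.1006 = 0.9086; α₂ = α₁·K2/[H⁺] = 0.08677
α₁ + 2α₂ = 1.0821
DIC = CA / (α₁ + 2α₂) = 2.33 / 1.0821 = 2.15 mmol/kg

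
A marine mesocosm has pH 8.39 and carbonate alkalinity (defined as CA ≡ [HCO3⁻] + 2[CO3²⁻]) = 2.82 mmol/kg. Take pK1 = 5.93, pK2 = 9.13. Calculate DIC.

CA = [HCO3⁻] + 2[CO3²⁻] = (α₁ + 2α₂)·DIC
At pH 8.39: [H⁺]/K1 = 10^-2.46 = 0.0034674, K2/[H⁺] = 10^-0.74 = 0.18197
α₁ = 1/(1 + 0.0034674 + 0.18197) = 1/1.1854 = 0.8436; α₂ = α₁·K2/[H⁺] = 0.1535
α₁ + 2α₂ = 1.1506
DIC = CA / (α₁ + 2α₂) = 2.82 / 1.1506 = 2.45 mmol/kg

DIC = 2.45 mmol/kg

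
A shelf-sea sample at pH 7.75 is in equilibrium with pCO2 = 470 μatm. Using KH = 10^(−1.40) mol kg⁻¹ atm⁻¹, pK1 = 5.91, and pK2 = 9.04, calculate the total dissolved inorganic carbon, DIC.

DIC = 1.38 mmol/kg

[CO2*] = KH · pCO2 = 10^(−1.40) × 470×10^-6 = 1.871×10^-5 mol/kg
α₀ = 1/(1 + K1/[H⁺] + K1K2/[H⁺]²) = 1/(1 + 10^+1.84 + 10^+0.55) = 0.01356
DIC = [CO2*]/α₀ = 1.871×10^-5 / 0.01356 = 1.38 mmol/kg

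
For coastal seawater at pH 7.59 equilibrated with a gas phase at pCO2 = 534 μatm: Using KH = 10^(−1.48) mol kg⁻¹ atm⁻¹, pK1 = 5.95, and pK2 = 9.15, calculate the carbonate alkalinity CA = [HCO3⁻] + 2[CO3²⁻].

CA = 0.814 mmol/kg

[CO2*] = KH · pCO2 = 10^(−1.48) × 534×10^-6 = 1.768×10^-5 mol/kg
α₀ = 1/(1 + K1/[H⁺] + K1K2/[H⁺]²) = 1/(1 + 10^+1.64 + 10^+0.08) = 0.02181
DIC = [CO2*]/α₀ = 1.768×10^-5 / 0.02181 = 0.8108 mmol/kg
CA = (α₁ + 2α₂)·DIC = (0.9520 + 2×0.02622) × 0.8108 = 0.814 mmol/kg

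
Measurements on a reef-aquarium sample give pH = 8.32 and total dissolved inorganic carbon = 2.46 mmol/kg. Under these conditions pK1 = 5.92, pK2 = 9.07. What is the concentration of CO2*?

[CO2*] = 8.29 μmol/kg

α₀ = 1 / (1 + K1/[H⁺] + K1K2/[H⁺]²) = 1 / (1 + 10^+2.40 + 10^+1.65)
   = 1 / (1 + 251.19 + 44.668) = 1/296.86 = 0.003369
[CO2*] = α₀ × DIC = 0.003369 × 2.46 = 0.00829 mmol/kg = 8.29 μmol/kg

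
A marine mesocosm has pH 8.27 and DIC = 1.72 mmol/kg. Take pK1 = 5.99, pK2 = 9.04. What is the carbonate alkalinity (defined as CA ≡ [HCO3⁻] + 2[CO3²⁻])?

CA = 1.96 mmol/kg

CA = [HCO3⁻] + 2[CO3²⁻] = (α₁ + 2α₂)·DIC
At pH 8.27: [H⁺]/K1 = 10^-2.28 = 0.0052481, K2/[H⁺] = 10^-0.77 = 0.16982
α₁ = 1/(1 + 0.0052481 + 0.16982) = 1/1.1751 = 0.8510; α₂ = α₁·K2/[H⁺] = 0.1445
α₁ + 2α₂ = 1.1401
CA = 1.1401 × 1.72 = 1.96 mmol/kg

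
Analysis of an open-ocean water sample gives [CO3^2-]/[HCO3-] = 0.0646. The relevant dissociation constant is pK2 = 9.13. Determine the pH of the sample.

From K2 = [H⁺][CO3^2-]/[HCO3-]:  pH = pK2 + log₁₀([CO3^2-]/[HCO3-])
log₁₀(0.0646) = -1.190
pH = 9.13 + (-1.190) = 7.94

pH = 7.94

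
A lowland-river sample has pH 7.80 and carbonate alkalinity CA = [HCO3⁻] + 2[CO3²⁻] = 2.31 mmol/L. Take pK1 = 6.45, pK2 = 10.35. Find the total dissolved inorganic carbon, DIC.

DIC = 2.41 mmol/L

CA = [HCO3⁻] + 2[CO3²⁻] = (α₁ + 2α₂)·DIC
At pH 7.80: [H⁺]/K1 = 10^-1.35 = 0.044668, K2/[H⁺] = 10^-2.55 = 0.0028184
α₁ = 1/(1 + 0.044668 + 0.0028184) = 1/1.0475 = 0.9547; α₂ = α₁·K2/[H⁺] = 0.002691
α₁ + 2α₂ = 0.9600
DIC = CA / (α₁ + 2α₂) = 2.31 / 0.9600 = 2.41 mmol/L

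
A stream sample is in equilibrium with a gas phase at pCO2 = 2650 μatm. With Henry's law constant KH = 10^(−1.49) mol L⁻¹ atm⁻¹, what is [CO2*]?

[CO2*] = 85.8 μmol/L

KH = 10^(−1.49) = 3.236×10^-2 mol L⁻¹ atm⁻¹
[CO2*] = KH · pCO2 = 3.236×10^-2 × 2650×10^-6 atm = 8.58×10^-5 mol/L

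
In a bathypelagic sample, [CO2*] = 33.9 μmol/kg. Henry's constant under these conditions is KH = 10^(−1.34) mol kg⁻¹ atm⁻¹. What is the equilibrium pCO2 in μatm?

KH = 10^(−1.34) = 4.571×10^-2 mol kg⁻¹ atm⁻¹
pCO2 = [CO2*]/KH = 33.9×10^-6 / 4.571×10^-2 = 7.42×10^-4 atm = 742 μatm

pCO2 = 742 μatm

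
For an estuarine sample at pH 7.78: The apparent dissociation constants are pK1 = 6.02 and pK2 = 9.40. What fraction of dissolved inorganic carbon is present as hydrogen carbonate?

α₁ = 1 / (1 + [H⁺]/K1 + K2/[H⁺]) = 1 / (1 + 10^-1.76 + 10^-1.62)
   = 1 / (1 + 0.017378 + 0.023988) = 1/1.0414 = 0.9603

α₁ = 0.960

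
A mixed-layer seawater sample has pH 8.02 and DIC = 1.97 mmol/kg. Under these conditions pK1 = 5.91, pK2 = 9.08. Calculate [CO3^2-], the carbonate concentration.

[CO3²⁻] = 0.157 mmol/kg

α₂ = 1 / (1 + [H⁺]/K2 + [H⁺]²/(K1K2)) = 1 / (1 + 10^+1.06 + 10^-1.05)
   = 1 / (1 + 11.482 + 0.089125) = 1/12.571 = 0.07955
[CO3²⁻] = α₂ × DIC = 0.07955 × 1.97 = 0.157 mmol/kg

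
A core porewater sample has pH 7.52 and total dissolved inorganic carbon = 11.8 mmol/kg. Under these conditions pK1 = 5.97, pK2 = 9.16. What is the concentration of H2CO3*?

[CO2*] = 0.316 mmol/kg

α₀ = 1 / (1 + K1/[H⁺] + K1K2/[H⁺]²) = 1 / (1 + 10^+1.55 + 10^-0.09)
   = 1 / (1 + 35.481 + 0.81283) = 1/37.294 = 0.02681
[CO2*] = α₀ × DIC = 0.02681 × 11.8 = 0.316 mmol/kg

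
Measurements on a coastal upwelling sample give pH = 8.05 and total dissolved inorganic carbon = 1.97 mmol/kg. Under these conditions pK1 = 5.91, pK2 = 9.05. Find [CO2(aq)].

α₀ = 1 / (1 + K1/[H⁺] + K1K2/[H⁺]²) = 1 / (1 + 10^+2.14 + 10^+1.14)
   = 1 / (1 + 138.04 + 13.804) = 1/152.84 = 0.006543
[CO2*] = α₀ × DIC = 0.006543 × 1.97 = 0.0129 mmol/kg = 12.9 μmol/kg

[CO2*] = 12.9 μmol/kg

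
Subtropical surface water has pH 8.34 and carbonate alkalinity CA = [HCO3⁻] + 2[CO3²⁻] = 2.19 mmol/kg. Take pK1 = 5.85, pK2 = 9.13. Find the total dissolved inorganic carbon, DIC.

DIC = 1.93 mmol/kg

CA = [HCO3⁻] + 2[CO3²⁻] = (α₁ + 2α₂)·DIC
At pH 8.34: [H⁺]/K1 = 10^-2.49 = 0.0032359, K2/[H⁺] = 10^-0.79 = 0.16218
α₁ = 1/(1 + 0.0032359 + 0.16218) = 1/1.1654 = 0.8581; α₂ = α₁·K2/[H⁺] = 0.1392
α₁ + 2α₂ = 1.1364
DIC = CA / (α₁ + 2α₂) = 2.19 / 1.1364 = 1.93 mmol/kg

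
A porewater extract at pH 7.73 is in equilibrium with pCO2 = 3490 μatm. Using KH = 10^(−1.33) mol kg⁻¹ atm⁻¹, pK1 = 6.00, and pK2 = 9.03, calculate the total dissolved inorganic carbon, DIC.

DIC = 9.37 mmol/kg

[CO2*] = KH · pCO2 = 10^(−1.33) × 3490×10^-6 = 1.632×10^-4 mol/kg
α₀ = 1/(1 + K1/[H⁺] + K1K2/[H⁺]²) = 1/(1 + 10^+1.73 + 10^+0.43) = 0.01742
DIC = [CO2*]/α₀ = 1.632×10^-4 / 0.01742 = 9.37 mmol/kg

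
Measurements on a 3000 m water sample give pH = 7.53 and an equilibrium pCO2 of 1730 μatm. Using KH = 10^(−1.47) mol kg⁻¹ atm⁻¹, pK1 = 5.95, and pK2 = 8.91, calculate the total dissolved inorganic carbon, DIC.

DIC = 2.38 mmol/kg

[CO2*] = KH · pCO2 = 10^(−1.47) × 1730×10^-6 = 5.862×10^-5 mol/kg
α₀ = 1/(1 + K1/[H⁺] + K1K2/[H⁺]²) = 1/(1 + 10^+1.58 + 10^+0.20) = 0.02463
DIC = [CO2*]/α₀ = 5.862×10^-5 / 0.02463 = 2.38 mmol/kg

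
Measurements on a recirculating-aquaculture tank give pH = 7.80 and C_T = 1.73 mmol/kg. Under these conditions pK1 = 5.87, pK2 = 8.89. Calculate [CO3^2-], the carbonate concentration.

α₂ = 1 / (1 + [H⁺]/K2 + [H⁺]²/(K1K2)) = 1 / (1 + 10^+1.09 + 10^-0.84)
   = 1 / (1 + 12.303 + 0.14454) = 1/13.447 = 0.07436
[CO3²⁻] = α₂ × DIC = 0.07436 × 1.73 = 0.129 mmol/kg

[CO3²⁻] = 0.129 mmol/kg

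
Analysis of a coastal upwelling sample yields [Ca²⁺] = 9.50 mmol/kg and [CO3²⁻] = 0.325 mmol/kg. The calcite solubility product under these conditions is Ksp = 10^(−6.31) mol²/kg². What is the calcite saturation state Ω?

Ksp = 10^(−6.31) = 4.898×10^-7
Ω = [Ca²⁺][CO3²⁻]/Ksp = (9.50×10^-3)(0.325×10^-3) / 4.898×10^-7 = 6.30

Ω = 6.30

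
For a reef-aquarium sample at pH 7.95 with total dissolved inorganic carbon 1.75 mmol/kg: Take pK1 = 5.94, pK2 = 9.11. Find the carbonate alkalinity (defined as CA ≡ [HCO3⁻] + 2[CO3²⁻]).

CA = 1.85 mmol/kg

CA = [HCO3⁻] + 2[CO3²⁻] = (α₁ + 2α₂)·DIC
At pH 7.95: [H⁺]/K1 = 10^-2.01 = 0.0097724, K2/[H⁺] = 10^-1.16 = 0.069183
α₁ = 1/(1 + 0.0097724 + 0.069183) = 1/1.0790 = 0.9268; α₂ = α₁·K2/[H⁺] = 0.06412
α₁ + 2α₂ = 1.0551
CA = 1.0551 × 1.75 = 1.85 mmol/kg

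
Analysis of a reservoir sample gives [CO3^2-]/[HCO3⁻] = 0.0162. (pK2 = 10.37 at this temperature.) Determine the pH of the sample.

From K2 = [H⁺][CO3^2-]/[HCO3⁻]:  pH = pK2 + log₁₀([CO3^2-]/[HCO3⁻])
log₁₀(0.0162) = -1.790
pH = 10.37 + (-1.790) = 8.58

pH = 8.58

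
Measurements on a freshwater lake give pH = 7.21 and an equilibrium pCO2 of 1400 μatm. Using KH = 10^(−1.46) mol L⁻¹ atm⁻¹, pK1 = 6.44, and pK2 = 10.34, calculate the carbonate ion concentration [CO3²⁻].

[CO2*] = KH · pCO2 = 10^(−1.46) × 1400×10^-6 = 4.854×10^-5 mol/L
α₀ = 1/(1 + K1/[H⁺] + K1K2/[H⁺]²) = 1/(1 + 10^+0.77 + 10^-2.36) = 0.1451
DIC = [CO2*]/α₀ = 4.854×10^-5 / 0.1451 = 0.3346 mmol/L
[CO3²⁻] = α₂·DIC; α₂ = 0.0006333, so [CO3²⁻] = 0.0006333 × 0.3346 = 0.000212 mmol/L = 0.212 μmol/L

[CO3²⁻] = 0.212 μmol/L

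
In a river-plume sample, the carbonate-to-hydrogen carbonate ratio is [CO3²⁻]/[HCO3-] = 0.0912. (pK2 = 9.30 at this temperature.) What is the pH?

From K2 = [H⁺][CO3²⁻]/[HCO3-]:  pH = pK2 + log₁₀([CO3²⁻]/[HCO3-])
log₁₀(0.0912) = -1.040
pH = 9.30 + (-1.040) = 8.26

pH = 8.26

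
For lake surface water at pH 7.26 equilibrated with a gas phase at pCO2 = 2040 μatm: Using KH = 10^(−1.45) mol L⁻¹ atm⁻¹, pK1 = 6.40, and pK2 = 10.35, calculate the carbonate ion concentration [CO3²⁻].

[CO3²⁻] = 0.426 μmol/L

[CO2*] = KH · pCO2 = 10^(−1.45) × 2040×10^-6 = 7.238×10^-5 mol/L
α₀ = 1/(1 + K1/[H⁺] + K1K2/[H⁺]²) = 1/(1 + 10^+0.86 + 10^-2.23) = 0.1212
DIC = [CO2*]/α₀ = 7.238×10^-5 / 0.1212 = 0.5972 mmol/L
[CO3²⁻] = α₂·DIC; α₂ = 0.0007137, so [CO3²⁻] = 0.0007137 × 0.5972 = 0.000426 mmol/L = 0.426 μmol/L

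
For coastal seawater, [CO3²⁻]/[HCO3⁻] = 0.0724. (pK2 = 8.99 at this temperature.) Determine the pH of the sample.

From K2 = [H⁺][CO3²⁻]/[HCO3⁻]:  pH = pK2 + log₁₀([CO3²⁻]/[HCO3⁻])
log₁₀(0.0724) = -1.140
pH = 8.99 + (-1.140) = 7.85

pH = 7.85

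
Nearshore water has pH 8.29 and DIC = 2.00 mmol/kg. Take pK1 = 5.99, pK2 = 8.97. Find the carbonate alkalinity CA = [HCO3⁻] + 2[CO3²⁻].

CA = 2.34 mmol/kg

CA = [HCO3⁻] + 2[CO3²⁻] = (α₁ + 2α₂)·DIC
At pH 8.29: [H⁺]/K1 = 10^-2.30 = 0.0050119, K2/[H⁺] = 10^-0.68 = 0.20893
α₁ = 1/(1 + 0.0050119 + 0.20893) = 1/1.2139 = 0.8238; α₂ = α₁·K2/[H⁺] = 0.1721
α₁ + 2α₂ = 1.1680
CA = 1.1680 × 2.00 = 2.34 mmol/kg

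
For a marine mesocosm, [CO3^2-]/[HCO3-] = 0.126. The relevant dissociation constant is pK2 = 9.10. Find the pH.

From K2 = [H⁺][CO3^2-]/[HCO3-]:  pH = pK2 + log₁₀([CO3^2-]/[HCO3-])
log₁₀(0.126) = -0.900
pH = 9.10 + (-0.900) = 8.20

pH = 8.20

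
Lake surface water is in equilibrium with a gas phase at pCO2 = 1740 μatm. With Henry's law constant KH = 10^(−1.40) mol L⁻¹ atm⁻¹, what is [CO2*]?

[CO2*] = 69.3 μmol/L

KH = 10^(−1.40) = 3.981×10^-2 mol L⁻¹ atm⁻¹
[CO2*] = KH · pCO2 = 3.981×10^-2 × 1740×10^-6 atm = 6.93×10^-5 mol/L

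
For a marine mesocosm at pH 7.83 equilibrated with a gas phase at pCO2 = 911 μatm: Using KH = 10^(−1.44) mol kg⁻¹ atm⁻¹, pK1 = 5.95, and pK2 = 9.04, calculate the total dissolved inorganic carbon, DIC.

DIC = 2.70 mmol/kg

[CO2*] = KH · pCO2 = 10^(−1.44) × 911×10^-6 = 3.308×10^-5 mol/kg
α₀ = 1/(1 + K1/[H⁺] + K1K2/[H⁺]²) = 1/(1 + 10^+1.88 + 10^+0.67) = 0.01226
DIC = [CO2*]/α₀ = 3.308×10^-5 / 0.01226 = 2.70 mmol/kg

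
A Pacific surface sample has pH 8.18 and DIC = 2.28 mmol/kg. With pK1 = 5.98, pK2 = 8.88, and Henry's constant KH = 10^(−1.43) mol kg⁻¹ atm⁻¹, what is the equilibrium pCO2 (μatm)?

pCO2 = 321 μatm

α₀ = 1 / (1 + K1/[H⁺] + K1K2/[H⁺]²) = 1 / (1 + 10^+2.20 + 10^+1.50)
   = 1 / (1 + 158.49 + 31.623) = 1/191.11 = 0.005233
[CO2*] = α₀ × DIC = 0.005233 × 2.28 = 0.01193 mmol/kg = 11.93 μmol/kg
pCO2 = [CO2*]/KH = 1.193×10^-5 / 3.715×10^-2 = 321 μatm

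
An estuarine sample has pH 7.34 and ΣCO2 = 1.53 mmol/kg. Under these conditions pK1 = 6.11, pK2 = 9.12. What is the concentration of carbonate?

[CO3²⁻] = 0.0236 mmol/kg

α₂ = 1 / (1 + [H⁺]/K2 + [H⁺]²/(K1K2)) = 1 / (1 + 10^+1.78 + 10^+0.55)
   = 1 / (1 + 60.256 + 3.5481) = 1/64.804 = 0.01543
[CO3²⁻] = α₂ × DIC = 0.01543 × 1.53 = 0.0236 mmol/kg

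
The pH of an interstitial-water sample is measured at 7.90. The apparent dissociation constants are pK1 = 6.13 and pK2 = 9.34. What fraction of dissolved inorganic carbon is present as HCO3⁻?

α₁ = 1 / (1 + [H⁺]/K1 + K2/[H⁺]) = 1 / (1 + 10^-1.77 + 10^-1.44)
   = 1 / (1 + 0.016982 + 0.036308) = 1/1.0533 = 0.9494

α₁ = 0.949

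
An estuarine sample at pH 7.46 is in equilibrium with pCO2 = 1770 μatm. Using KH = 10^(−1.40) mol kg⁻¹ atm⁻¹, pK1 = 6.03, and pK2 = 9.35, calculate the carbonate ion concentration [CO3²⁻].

[CO2*] = KH · pCO2 = 10^(−1.40) × 1770×10^-6 = 7.046×10^-5 mol/kg
α₀ = 1/(1 + K1/[H⁺] + K1K2/[H⁺]²) = 1/(1 + 10^+1.43 + 10^-0.46) = 0.03538
DIC = [CO2*]/α₀ = 7.046×10^-5 / 0.03538 = 1.991 mmol/kg
[CO3²⁻] = α₂·DIC; α₂ = 0.01227, so [CO3²⁻] = 0.01227 × 1.991 = 0.0244 mmol/kg

[CO3²⁻] = 0.0244 mmol/kg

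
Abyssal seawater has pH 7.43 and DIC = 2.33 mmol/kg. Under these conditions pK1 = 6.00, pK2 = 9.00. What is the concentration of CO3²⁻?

α₂ = 1 / (1 + [H⁺]/K2 + [H⁺]²/(K1K2)) = 1 / (1 + 10^+1.57 + 10^+0.14)
   = 1 / (1 + 37.154 + 1.3804) = 1/39.534 = 0.02529
[CO3²⁻] = α₂ × DIC = 0.02529 × 2.33 = 0.0589 mmol/kg

[CO3²⁻] = 0.0589 mmol/kg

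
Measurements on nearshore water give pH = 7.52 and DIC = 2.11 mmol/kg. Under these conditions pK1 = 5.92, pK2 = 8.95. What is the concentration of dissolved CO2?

α₀ = 1 / (1 + K1/[H⁺] + K1K2/[H⁺]²) = 1 / (1 + 10^+1.60 + 10^+0.17)
   = 1 / (1 + 39.811 + 1.4791) = 1/42.290 = 0.02365
[CO2*] = α₀ × DIC = 0.02365 × 2.11 = 0.0499 mmol/kg

[CO2*] = 0.0499 mmol/kg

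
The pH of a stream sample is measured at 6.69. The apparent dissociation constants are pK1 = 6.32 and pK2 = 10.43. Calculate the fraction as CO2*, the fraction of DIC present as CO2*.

α₀ = 0.299

α₀ = 1 / (1 + K1/[H⁺] + K1K2/[H⁺]²) = 1 / (1 + 10^+0.37 + 10^-3.37)
   = 1 / (1 + 2.3442 + 0.00042658) = 1/3.3447 = 0.2990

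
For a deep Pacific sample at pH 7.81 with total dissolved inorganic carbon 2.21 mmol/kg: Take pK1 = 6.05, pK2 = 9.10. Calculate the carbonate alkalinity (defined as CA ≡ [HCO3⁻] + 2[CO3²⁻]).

CA = [HCO3⁻] + 2[CO3²⁻] = (α₁ + 2α₂)·DIC
At pH 7.81: [H⁺]/K1 = 10^-1.76 = 0.017378, K2/[H⁺] = 10^-1.29 = 0.051286
α₁ = 1/(1 + 0.017378 + 0.051286) = 1/1.0687 = 0.9357; α₂ = α₁·K2/[H⁺] = 0.04799
α₁ + 2α₂ = 1.0317
CA = 1.0317 × 2.21 = 2.28 mmol/kg

CA = 2.28 mmol/kg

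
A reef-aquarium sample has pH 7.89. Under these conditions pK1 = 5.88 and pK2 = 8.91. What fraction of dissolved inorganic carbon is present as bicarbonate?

α₁ = 0.905

α₁ = 1 / (1 + [H⁺]/K1 + K2/[H⁺]) = 1 / (1 + 10^-2.01 + 10^-1.02)
   = 1 / (1 + 0.0097724 + 0.095499) = 1/1.1053 = 0.9048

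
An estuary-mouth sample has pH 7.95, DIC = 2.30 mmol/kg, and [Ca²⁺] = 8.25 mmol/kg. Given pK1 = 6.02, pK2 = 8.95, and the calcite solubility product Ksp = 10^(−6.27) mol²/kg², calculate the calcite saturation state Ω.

Ω = 3.18

α₂ = 1 / (1 + [H⁺]/K2 + [H⁺]²/(K1K2)) = 1 / (1 + 10^+1.00 + 10^-0.93)
   = 1 / (1 + 10.000 + 0.11749) = 1/11.117 = 0.08995
[CO3²⁻] = α₂ × DIC = 0.08995 × 2.30 = 0.2069 mmol/kg
Ksp = 10^(−6.27) = 5.370×10^-7
Ω = [Ca²⁺][CO3²⁻]/Ksp = (8.25×10^-3)(2.069×10^-4) / 5.370×10^-7 = 3.18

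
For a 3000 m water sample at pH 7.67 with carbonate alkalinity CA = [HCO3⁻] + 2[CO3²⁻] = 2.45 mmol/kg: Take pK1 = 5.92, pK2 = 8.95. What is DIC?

CA = [HCO3⁻] + 2[CO3²⁻] = (α₁ + 2α₂)·DIC
At pH 7.67: [H⁺]/K1 = 10^-1.75 = 0.017783, K2/[H⁺] = 10^-1.28 = 0.052481
α₁ = 1/(1 + 0.017783 + 0.052481) = 1/1.0703 = 0.9343; α₂ = α₁·K2/[H⁺] = 0.04904
α₁ + 2α₂ = 1.0324
DIC = CA / (α₁ + 2α₂) = 2.45 / 1.0324 = 2.37 mmol/kg

DIC = 2.37 mmol/kg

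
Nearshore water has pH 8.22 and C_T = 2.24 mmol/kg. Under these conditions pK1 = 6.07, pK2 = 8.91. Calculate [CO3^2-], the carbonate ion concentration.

[CO3²⁻] = 0.378 mmol/kg

α₂ = 1 / (1 + [H⁺]/K2 + [H⁺]²/(K1K2)) = 1 / (1 + 10^+0.69 + 10^-1.46)
   = 1 / (1 + 4.8978 + 0.034674) = 1/5.9325 = 0.1686
[CO3²⁻] = α₂ × DIC = 0.1686 × 2.24 = 0.378 mmol/kg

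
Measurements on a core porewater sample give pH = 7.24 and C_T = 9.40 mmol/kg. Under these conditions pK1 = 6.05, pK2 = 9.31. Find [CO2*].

α₀ = 1 / (1 + K1/[H⁺] + K1K2/[H⁺]²) = 1 / (1 + 10^+1.19 + 10^-0.88)
   = 1 / (1 + 15.488 + 0.13183) = 1/16.620 = 0.06017
[CO2*] = α₀ × DIC = 0.06017 × 9.40 = 0.566 mmol/kg

[CO2*] = 0.566 mmol/kg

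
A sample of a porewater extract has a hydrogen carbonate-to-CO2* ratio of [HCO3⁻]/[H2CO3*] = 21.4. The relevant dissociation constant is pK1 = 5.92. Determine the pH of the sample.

From K1 = [H⁺][HCO3⁻]/[H2CO3*]:  pH = pK1 + log₁₀([HCO3⁻]/[H2CO3*])
log₁₀(21.4) = +1.330
pH = 5.92 + (+1.330) = 7.25

pH = 7.25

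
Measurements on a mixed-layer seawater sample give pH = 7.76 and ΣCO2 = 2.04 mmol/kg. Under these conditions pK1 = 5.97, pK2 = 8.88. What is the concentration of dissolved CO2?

α₀ = 1 / (1 + K1/[H⁺] + K1K2/[H⁺]²) = 1 / (1 + 10^+1.79 + 10^+0.67)
   = 1 / (1 + 61.660 + 4.6774) = 1/67.337 = 0.01485
[CO2*] = α₀ × DIC = 0.01485 × 2.04 = 0.0303 mmol/kg

[CO2*] = 0.0303 mmol/kg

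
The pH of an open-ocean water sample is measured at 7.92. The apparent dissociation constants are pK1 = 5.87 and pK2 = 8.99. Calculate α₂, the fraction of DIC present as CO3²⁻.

α₂ = 1 / (1 + [H⁺]/K2 + [H⁺]²/(K1K2)) = 1 / (1 + 10^+1.07 + 10^-0.98)
   = 1 / (1 + 11.749 + 0.10471) = 1/12.854 = 0.07780

α₂ = 0.0778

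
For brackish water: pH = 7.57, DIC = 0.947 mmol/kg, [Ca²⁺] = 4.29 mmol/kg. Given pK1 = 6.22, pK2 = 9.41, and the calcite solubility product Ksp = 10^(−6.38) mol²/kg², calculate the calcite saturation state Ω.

α₂ = 1 / (1 + [H⁺]/K2 + [H⁺]²/(K1K2)) = 1 / (1 + 10^+1.84 + 10^+0.49)
   = 1 / (1 + 69.183 + 3.0903) = 1/73.273 = 0.01365
[CO3²⁻] = α₂ × DIC = 0.01365 × 0.947 = 0.01292 mmol/kg = 12.92 μmol/kg
Ksp = 10^(−6.38) = 4.169×10^-7
Ω = [Ca²⁺][CO3²⁻]/Ksp = (4.29×10^-3)(1.292×10^-5) / 4.169×10^-7 = 0.133

Ω = 0.133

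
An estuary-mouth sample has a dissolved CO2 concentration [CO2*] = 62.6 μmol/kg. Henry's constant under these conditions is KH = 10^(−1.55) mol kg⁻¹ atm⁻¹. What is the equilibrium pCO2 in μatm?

KH = 10^(−1.55) = 2.818×10^-2 mol kg⁻¹ atm⁻¹
pCO2 = [CO2*]/KH = 62.6×10^-6 / 2.818×10^-2 = 2.22×10^-3 atm = 2220 μatm

pCO2 = 2220 μatm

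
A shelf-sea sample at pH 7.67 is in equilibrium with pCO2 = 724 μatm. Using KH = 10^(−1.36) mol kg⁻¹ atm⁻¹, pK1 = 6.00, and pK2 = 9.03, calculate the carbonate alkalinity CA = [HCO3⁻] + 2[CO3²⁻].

[CO2*] = KH · pCO2 = 10^(−1.36) × 724×10^-6 = 3.160×10^-5 mol/kg
α₀ = 1/(1 + K1/[H⁺] + K1K2/[H⁺]²) = 1/(1 + 10^+1.67 + 10^+0.31) = 0.02007
DIC = [CO2*]/α₀ = 3.160×10^-5 / 0.02007 = 1.574 mmol/kg
CA = (α₁ + 2α₂)·DIC = (0.9389 + 2×0.04099) × 1.574 = 1.61 mmol/kg

CA = 1.61 mmol/kg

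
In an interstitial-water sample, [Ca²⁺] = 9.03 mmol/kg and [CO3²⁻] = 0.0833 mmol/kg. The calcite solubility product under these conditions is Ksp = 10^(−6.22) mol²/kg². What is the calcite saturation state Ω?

Ksp = 10^(−6.22) = 6.026×10^-7
Ω = [Ca²⁺][CO3²⁻]/Ksp = (9.03×10^-3)(0.0833×10^-3) / 6.026×10^-7 = 1.25

Ω = 1.25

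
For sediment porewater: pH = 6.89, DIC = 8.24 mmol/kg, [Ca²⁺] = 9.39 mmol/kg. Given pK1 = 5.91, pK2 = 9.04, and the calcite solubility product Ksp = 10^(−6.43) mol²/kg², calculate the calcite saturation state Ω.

α₂ = 1 / (1 + [H⁺]/K2 + [H⁺]²/(K1K2)) = 1 / (1 + 10^+2.15 + 10^+1.17)
   = 1 / (1 + 141.25 + 14.791) = 1/157.04 = 0.006368
[CO3²⁻] = α₂ × DIC = 0.006368 × 8.24 = 0.05247 mmol/kg
Ksp = 10^(−6.43) = 3.715×10^-7
Ω = [Ca²⁺][CO3²⁻]/Ksp = (9.39×10^-3)(5.247×10^-5) / 3.715×10^-7 = 1.33

Ω = 1.33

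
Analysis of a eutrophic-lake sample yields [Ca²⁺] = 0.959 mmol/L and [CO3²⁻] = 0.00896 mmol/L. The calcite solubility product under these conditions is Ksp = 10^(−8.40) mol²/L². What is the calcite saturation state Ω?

Ksp = 10^(−8.40) = 3.981×10^-9
Ω = [Ca²⁺][CO3²⁻]/Ksp = (0.959×10^-3)(0.00896×10^-3) / 3.981×10^-9 = 2.16

Ω = 2.16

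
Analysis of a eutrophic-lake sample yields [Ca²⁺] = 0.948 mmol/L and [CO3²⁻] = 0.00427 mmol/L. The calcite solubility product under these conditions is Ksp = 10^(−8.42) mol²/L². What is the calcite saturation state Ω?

Ω = 1.06

Ksp = 10^(−8.42) = 3.802×10^-9
Ω = [Ca²⁺][CO3²⁻]/Ksp = (0.948×10^-3)(0.00427×10^-3) / 3.802×10^-9 = 1.06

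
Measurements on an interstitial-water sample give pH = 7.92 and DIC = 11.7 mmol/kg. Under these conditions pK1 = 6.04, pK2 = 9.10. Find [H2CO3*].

[CO2*] = 0.143 mmol/kg

α₀ = 1 / (1 + K1/[H⁺] + K1K2/[H⁺]²) = 1 / (1 + 10^+1.88 + 10^+0.70)
   = 1 / (1 + 75.858 + 5.0119) = 1/81.870 = 0.01221
[CO2*] = α₀ × DIC = 0.01221 × 11.7 = 0.143 mmol/kg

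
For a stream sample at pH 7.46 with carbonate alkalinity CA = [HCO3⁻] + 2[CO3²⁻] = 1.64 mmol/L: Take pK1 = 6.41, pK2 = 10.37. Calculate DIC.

CA = [HCO3⁻] + 2[CO3²⁻] = (α₁ + 2α₂)·DIC
At pH 7.46: [H⁺]/K1 = 10^-1.05 = 0.089125, K2/[H⁺] = 10^-2.91 = 0.0012303
α₁ = 1/(1 + 0.089125 + 0.0012303) = 1/1.0904 = 0.9171; α₂ = α₁·K2/[H⁺] = 0.001128
α₁ + 2α₂ = 0.9194
DIC = CA / (α₁ + 2α₂) = 1.64 / 0.9194 = 1.78 mmol/L

DIC = 1.78 mmol/L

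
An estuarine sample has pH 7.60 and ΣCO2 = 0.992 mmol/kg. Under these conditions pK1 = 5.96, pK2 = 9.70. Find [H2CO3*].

α₀ = 1 / (1 + K1/[H⁺] + K1K2/[H⁺]²) = 1 / (1 + 10^+1.64 + 10^-0.46)
   = 1 / (1 + 43.652 + 0.34674) = 1/44.998 = 0.02222
[CO2*] = α₀ × DIC = 0.02222 × 0.992 = 0.0220 mmol/kg

[CO2*] = 0.0220 mmol/kg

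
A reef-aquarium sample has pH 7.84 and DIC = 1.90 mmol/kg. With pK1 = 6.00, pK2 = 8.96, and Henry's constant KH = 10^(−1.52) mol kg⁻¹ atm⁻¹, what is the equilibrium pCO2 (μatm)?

α₀ = 1 / (1 + K1/[H⁺] + K1K2/[H⁺]²) = 1 / (1 + 10^+1.84 + 10^+0.72)
   = 1 / (1 + 69.183 + 5.2481) = 1/75.431 = 0.01326
[CO2*] = α₀ × DIC = 0.01326 × 1.90 = 0.02519 mmol/kg
pCO2 = [CO2*]/KH = 2.519×10^-5 / 3.020×10^-2 = 834 μatm

pCO2 = 834 μatm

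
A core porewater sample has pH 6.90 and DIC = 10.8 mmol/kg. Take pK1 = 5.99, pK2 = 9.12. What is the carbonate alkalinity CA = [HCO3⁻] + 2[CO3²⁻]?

CA = 9.68 mmol/kg

CA = [HCO3⁻] + 2[CO3²⁻] = (α₁ + 2α₂)·DIC
At pH 6.90: [H⁺]/K1 = 10^-0.91 = 0.12303, K2/[H⁺] = 10^-2.22 = 0.0060256
α₁ = 1/(1 + 0.12303 + 0.0060256) = 1/1.1291 = 0.8857; α₂ = α₁·K2/[H⁺] = 0.005337
α₁ + 2α₂ = 0.8964
CA = 0.8964 × 10.8 = 9.68 mmol/kg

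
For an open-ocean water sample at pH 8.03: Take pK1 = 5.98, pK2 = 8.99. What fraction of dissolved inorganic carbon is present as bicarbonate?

α₁ = 1 / (1 + [H⁺]/K1 + K2/[H⁺]) = 1 / (1 + 10^-2.05 + 10^-0.96)
   = 1 / (1 + 0.0089125 + 0.10965) = 1/1.1186 = 0.8940

α₁ = 0.894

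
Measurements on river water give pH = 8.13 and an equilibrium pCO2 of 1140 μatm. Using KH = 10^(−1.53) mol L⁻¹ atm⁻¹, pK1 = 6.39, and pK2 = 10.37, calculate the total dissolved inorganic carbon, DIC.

DIC = 1.89 mmol/L

[CO2*] = KH · pCO2 = 10^(−1.53) × 1140×10^-6 = 3.364×10^-5 mol/L
α₀ = 1/(1 + K1/[H⁺] + K1K2/[H⁺]²) = 1/(1 + 10^+1.74 + 10^-0.50) = 0.01777
DIC = [CO2*]/α₀ = 3.364×10^-5 / 0.01777 = 1.89 mmol/L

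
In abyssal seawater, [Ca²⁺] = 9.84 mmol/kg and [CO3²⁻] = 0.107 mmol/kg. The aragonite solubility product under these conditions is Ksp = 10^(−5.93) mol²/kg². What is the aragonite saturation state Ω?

Ω = 0.896

Ksp = 10^(−5.93) = 1.175×10^-6
Ω = [Ca²⁺][CO3²⁻]/Ksp = (9.84×10^-3)(0.107×10^-3) / 1.175×10^-6 = 0.896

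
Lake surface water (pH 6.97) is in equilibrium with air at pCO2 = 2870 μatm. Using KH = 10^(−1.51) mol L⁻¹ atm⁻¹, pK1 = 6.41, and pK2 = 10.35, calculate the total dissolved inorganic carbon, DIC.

DIC = 0.411 mmol/L

[CO2*] = KH · pCO2 = 10^(−1.51) × 2870×10^-6 = 8.869×10^-5 mol/L
α₀ = 1/(1 + K1/[H⁺] + K1K2/[H⁺]²) = 1/(1 + 10^+0.56 + 10^-2.82) = 0.2159
DIC = [CO2*]/α₀ = 8.869×10^-5 / 0.2159 = 0.411 mmol/L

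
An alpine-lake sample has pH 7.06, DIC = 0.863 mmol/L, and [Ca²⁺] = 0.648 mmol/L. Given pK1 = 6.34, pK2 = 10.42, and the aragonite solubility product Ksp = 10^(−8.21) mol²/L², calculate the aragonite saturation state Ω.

Ω = 0.0332

α₂ = 1 / (1 + [H⁺]/K2 + [H⁺]²/(K1K2)) = 1 / (1 + 10^+3.36 + 10^+2.64)
   = 1 / (1 + 2290.9 + 436.52) = 1/2728.4 = 0.0003665
[CO3²⁻] = α₂ × DIC = 0.0003665 × 0.863 = 0.0003163 mmol/L = 0.3163 μmol/L
Ksp = 10^(−8.21) = 6.166×10^-9
Ω = [Ca²⁺][CO3²⁻]/Ksp = (0.648×10^-3)(3.163×10^-7) / 6.166×10^-9 = 0.0332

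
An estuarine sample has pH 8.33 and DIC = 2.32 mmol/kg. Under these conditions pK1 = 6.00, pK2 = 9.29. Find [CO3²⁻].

α₂ = 1 / (1 + [H⁺]/K2 + [H⁺]²/(K1K2)) = 1 / (1 + 10^+0.96 + 10^-1.37)
   = 1 / (1 + 9.1201 + 0.042658) = 1/10.163 = 0.09840
[CO3²⁻] = α₂ × DIC = 0.09840 × 2.32 = 0.228 mmol/kg

[CO3²⁻] = 0.228 mmol/kg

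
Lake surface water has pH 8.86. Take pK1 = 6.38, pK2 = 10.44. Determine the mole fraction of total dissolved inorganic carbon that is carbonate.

α₂ = 1 / (1 + [H⁺]/K2 + [H⁺]²/(K1K2)) = 1 / (1 + 10^+1.58 + 10^-0.90)
   = 1 / (1 + 38.019 + 0.12589) = 1/39.145 = 0.02555

α₂ = 0.0255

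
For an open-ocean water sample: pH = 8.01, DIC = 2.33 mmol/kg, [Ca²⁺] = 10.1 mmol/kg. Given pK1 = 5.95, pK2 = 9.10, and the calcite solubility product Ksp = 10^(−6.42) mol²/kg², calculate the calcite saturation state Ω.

Ω = 4.62

α₂ = 1 / (1 + [H⁺]/K2 + [H⁺]²/(K1K2)) = 1 / (1 + 10^+1.09 + 10^-0.97)
   = 1 / (1 + 12.303 + 0.10715) = 1/13.410 = 0.07457
[CO3²⁻] = α₂ × DIC = 0.07457 × 2.33 = 0.1738 mmol/kg
Ksp = 10^(−6.42) = 3.802×10^-7
Ω = [Ca²⁺][CO3²⁻]/Ksp = (10.1×10^-3)(1.738×10^-4) / 3.802×10^-7 = 4.62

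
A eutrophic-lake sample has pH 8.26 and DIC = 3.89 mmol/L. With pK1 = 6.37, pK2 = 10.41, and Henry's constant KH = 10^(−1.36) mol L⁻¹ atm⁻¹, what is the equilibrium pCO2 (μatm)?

pCO2 = 1130 μatm

α₀ = 1 / (1 + K1/[H⁺] + K1K2/[H⁺]²) = 1 / (1 + 10^+1.89 + 10^-0.26)
   = 1 / (1 + 77.625 + 0.54954) = 1/79.174 = 0.01263
[CO2*] = α₀ × DIC = 0.01263 × 3.89 = 0.04913 mmol/L
pCO2 = [CO2*]/KH = 4.913×10^-5 / 4.365×10^-2 = 1130 μatm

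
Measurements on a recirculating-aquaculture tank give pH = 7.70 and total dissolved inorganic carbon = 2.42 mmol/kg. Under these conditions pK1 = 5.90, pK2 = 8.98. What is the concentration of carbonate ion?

α₂ = 1 / (1 + [H⁺]/K2 + [H⁺]²/(K1K2)) = 1 / (1 + 10^+1.28 + 10^-0.52)
   = 1 / (1 + 19.055 + 0.30200) = 1/20.357 = 0.04912
[CO3²⁻] = α₂ × DIC = 0.04912 × 2.42 = 0.119 mmol/kg

[CO3²⁻] = 0.119 mmol/kg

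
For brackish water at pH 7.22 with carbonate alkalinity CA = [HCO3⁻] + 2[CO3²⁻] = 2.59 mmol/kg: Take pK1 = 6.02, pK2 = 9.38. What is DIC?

CA = [HCO3⁻] + 2[CO3²⁻] = (α₁ + 2α₂)·DIC
At pH 7.22: [H⁺]/K1 = 10^-1.20 = 0.063096, K2/[H⁺] = 10^-2.16 = 0.0069183
α₁ = 1/(1 + 0.063096 + 0.0069183) = 1/1.0700 = 0.9346; α₂ = α₁·K2/[H⁺] = 0.006466
α₁ + 2α₂ = 0.9475
DIC = CA / (α₁ + 2α₂) = 2.59 / 0.9475 = 2.73 mmol/kg

DIC = 2.73 mmol/kg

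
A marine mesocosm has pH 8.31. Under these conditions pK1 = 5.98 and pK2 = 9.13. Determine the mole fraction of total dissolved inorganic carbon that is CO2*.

α₀ = 1 / (1 + K1/[H⁺] + K1K2/[H⁺]²) = 1 / (1 + 10^+2.33 + 10^+1.51)
   = 1 / (1 + 213.80 + 32.359) = 1/247.16 = 0.004046

α₀ = 0.00405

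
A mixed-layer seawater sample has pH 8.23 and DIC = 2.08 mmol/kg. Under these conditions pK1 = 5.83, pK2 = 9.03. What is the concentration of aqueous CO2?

[CO2*] = 7.12 μmol/kg

α₀ = 1 / (1 + K1/[H⁺] + K1K2/[H⁺]²) = 1 / (1 + 10^+2.40 + 10^+1.60)
   = 1 / (1 + 251.19 + 39.811) = 1/292.00 = 0.003425
[CO2*] = α₀ × DIC = 0.003425 × 2.08 = 0.00712 mmol/kg = 7.12 μmol/kg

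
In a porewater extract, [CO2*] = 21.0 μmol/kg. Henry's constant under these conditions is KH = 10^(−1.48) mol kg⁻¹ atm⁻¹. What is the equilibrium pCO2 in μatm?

KH = 10^(−1.48) = 3.311×10^-2 mol kg⁻¹ atm⁻¹
pCO2 = [CO2*]/KH = 21.0×10^-6 / 3.311×10^-2 = 6.34×10^-4 atm = 634 μatm

pCO2 = 634 μatm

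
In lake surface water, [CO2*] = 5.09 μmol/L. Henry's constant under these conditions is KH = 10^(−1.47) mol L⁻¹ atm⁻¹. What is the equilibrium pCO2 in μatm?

KH = 10^(−1.47) = 3.388×10^-2 mol L⁻¹ atm⁻¹
pCO2 = [CO2*]/KH = 5.09×10^-6 / 3.388×10^-2 = 1.50×10^-4 atm = 150 μatm

pCO2 = 150 μatm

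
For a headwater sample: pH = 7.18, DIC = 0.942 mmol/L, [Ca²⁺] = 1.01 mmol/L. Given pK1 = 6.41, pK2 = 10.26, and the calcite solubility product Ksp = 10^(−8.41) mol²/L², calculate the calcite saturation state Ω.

Ω = 0.174

α₂ = 1 / (1 + [H⁺]/K2 + [H⁺]²/(K1K2)) = 1 / (1 + 10^+3.08 + 10^+2.31)
   = 1 / (1 + 1202.3 + 204.17) = 1/1407.4 = 0.0007105
[CO3²⁻] = α₂ × DIC = 0.0007105 × 0.942 = 0.0006693 mmol/L = 0.6693 μmol/L
Ksp = 10^(−8.41) = 3.890×10^-9
Ω = [Ca²⁺][CO3²⁻]/Ksp = (1.01×10^-3)(6.693×10^-7) / 3.890×10^-9 = 0.174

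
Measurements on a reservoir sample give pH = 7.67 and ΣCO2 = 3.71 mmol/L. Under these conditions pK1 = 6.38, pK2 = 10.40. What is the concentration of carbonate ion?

α₂ = 1 / (1 + [H⁺]/K2 + [H⁺]²/(K1K2)) = 1 / (1 + 10^+2.73 + 10^+1.44)
   = 1 / (1 + 537.03 + 27.542) = 1/565.57 = 0.001768
[CO3²⁻] = α₂ × DIC = 0.001768 × 3.71 = 0.00656 mmol/L = 6.56 μmol/L

[CO3²⁻] = 6.56 μmol/L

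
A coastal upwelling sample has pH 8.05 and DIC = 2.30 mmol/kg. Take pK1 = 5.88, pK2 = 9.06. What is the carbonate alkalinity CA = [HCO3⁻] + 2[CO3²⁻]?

CA = [HCO3⁻] + 2[CO3²⁻] = (α₁ + 2α₂)·DIC
At pH 8.05: [H⁺]/K1 = 10^-2.17 = 0.0067608, K2/[H⁺] = 10^-1.01 = 0.097724
α₁ = 1/(1 + 0.0067608 + 0.097724) = 1/1.1045 = 0.9054; α₂ = α₁·K2/[H⁺] = 0.08848
α₁ + 2α₂ = 1.0824
CA = 1.0824 × 2.30 = 2.49 mmol/kg

CA = 2.49 mmol/kg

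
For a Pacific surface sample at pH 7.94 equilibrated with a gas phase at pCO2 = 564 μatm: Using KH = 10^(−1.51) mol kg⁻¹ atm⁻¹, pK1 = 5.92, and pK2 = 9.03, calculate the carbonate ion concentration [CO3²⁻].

[CO2*] = KH · pCO2 = 10^(−1.51) × 564×10^-6 = 1.743×10^-5 mol/kg
α₀ = 1/(1 + K1/[H⁺] + K1K2/[H⁺]²) = 1/(1 + 10^+2.02 + 10^+0.93) = 0.008755
DIC = [CO2*]/α₀ = 1.743×10^-5 / 0.008755 = 1.991 mmol/kg
[CO3²⁻] = α₂·DIC; α₂ = 0.07451, so [CO3²⁻] = 0.07451 × 1.991 = 0.148 mmol/kg

[CO3²⁻] = 0.148 mmol/kg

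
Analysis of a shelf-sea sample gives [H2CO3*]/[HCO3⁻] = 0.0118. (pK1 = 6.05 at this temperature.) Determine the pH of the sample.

pH = 7.98

From K1 = [H⁺][HCO3⁻]/[H2CO3*]:  pH = pK1 − log₁₀([H2CO3*]/[HCO3⁻])
log₁₀(0.0118) = -1.928
pH = 6.05 − (-1.928) = 7.98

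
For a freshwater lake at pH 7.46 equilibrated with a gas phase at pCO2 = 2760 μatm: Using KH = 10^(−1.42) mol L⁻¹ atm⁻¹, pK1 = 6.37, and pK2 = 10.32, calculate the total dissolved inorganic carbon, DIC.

[CO2*] = KH · pCO2 = 10^(−1.42) × 2760×10^-6 = 1.049×10^-4 mol/L
α₀ = 1/(1 + K1/[H⁺] + K1K2/[H⁺]²) = 1/(1 + 10^+1.09 + 10^-1.77) = 0.07508
DIC = [CO2*]/α₀ = 1.049×10^-4 / 0.07508 = 1.40 mmol/L

DIC = 1.40 mmol/L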